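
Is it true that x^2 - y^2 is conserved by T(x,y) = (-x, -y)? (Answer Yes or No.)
Yes

Substitute T(x,y) = (-x, -y) into the expression and compare with the original.

Original: x^2 - y^2
After applying T: (-x)^2 - (-y)^2 = x^2 - y^2

This is identical to the original x^2 - y^2, so the expression is invariant.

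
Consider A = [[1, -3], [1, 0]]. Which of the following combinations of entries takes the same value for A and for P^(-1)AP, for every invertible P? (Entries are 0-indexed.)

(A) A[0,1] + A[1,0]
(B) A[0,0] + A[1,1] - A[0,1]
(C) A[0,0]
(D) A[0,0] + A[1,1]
D

A[0,0] + A[1,1] is the trace of A. By the cyclic property of the trace, tr(P^(-1)AP) = tr(APP^(-1)) = tr(A), so it is the same for every matrix similar to A.

The other combinations are not similarity invariants. For example, take P = [[1, -1], [0, 1]] (det P = 1), so P^(-1) = [[1, 1], [0, 1]] and
B = P^(-1)AP = [[2, -5], [1, -1]].
Evaluating each option on A and on B:
(A) A[0,1] + A[1,0]: -2 for A, -4 for B -> changes
(B) A[0,0] + A[1,1] - A[0,1]: 4 for A, 6 for B -> changes
(C) A[0,0]: 1 for A, 2 for B -> changes
(D) A[0,0] + A[1,1]: 1 for A, 1 for B -> unchanged

Only (D) A[0,0] + A[1,1] = 1 survives (and it does so for every P, not just this one), so it is the invariant.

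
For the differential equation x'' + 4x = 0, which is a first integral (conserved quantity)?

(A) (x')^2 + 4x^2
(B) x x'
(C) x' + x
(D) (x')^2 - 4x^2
A

A first integral I satisfies dI/dt = 0 along every solution. Differentiate each option and use the equation of motion:
(A) d/dt[(x')^2 + 4x^2] = 2x'x'' + 8x x' = 2x'(-4x) + 8x x' = 0
(B) d/dt[x x'] = (x')^2 + x x'' = (x')^2 - 4x^2, not identically 0
(C) d/dt[x' + x] = x'' + x' = -4x + x', not identically 0
(D) d/dt[(x')^2 - 4x^2] = 2x'x'' - 8x x' = -16x x', not identically 0

Only (A) has zero time-derivative. So the energy-like quantity (x')^2 + 4x^2 is the first integral.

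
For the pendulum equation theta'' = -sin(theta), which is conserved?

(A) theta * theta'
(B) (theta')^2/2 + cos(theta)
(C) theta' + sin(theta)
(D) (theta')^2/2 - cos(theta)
D

A first integral I satisfies dI/dt = 0 along every solution. Differentiate each option and use the equation of motion:
(A) d/dt[theta * theta'] = (theta')^2 + theta theta'' = (theta')^2 - theta sin(theta), not identically 0
(B) d/dt[(theta')^2/2 + cos(theta)] = theta' theta'' - sin(theta) theta' = -2 theta' sin(theta), not identically 0
(C) d/dt[theta' + sin(theta)] = theta'' + cos(theta) theta' = -sin(theta) + theta' cos(theta), not identically 0
(D) d/dt[(theta')^2/2 - cos(theta)] = theta' theta'' + sin(theta) theta' = theta'(-sin(theta)) + theta' sin(theta) = 0

Only (D) has zero time-derivative. This is the total energy: kinetic (theta')^2/2 plus potential -cos(theta).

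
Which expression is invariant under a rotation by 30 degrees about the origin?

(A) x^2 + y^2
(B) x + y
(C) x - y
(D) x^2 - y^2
A

A rotation by 30 degrees sends (x, y) to (sqrt(3)x/2 - y/2, x/2 + sqrt(3)y/2).
Substitute the transformed coordinates into each option and compare with the original:
(A) x^2 + y^2  ->  (sqrt(3)x/2 - y/2)^2 + (x/2 + sqrt(3)y/2)^2 = x^2 + y^2   [equals x^2 + y^2: invariant]
(B) x + y  ->  (sqrt(3)x/2 - y/2) + (x/2 + sqrt(3)y/2) = x/2 + sqrt(3)x/2 - y/2 + sqrt(3)y/2   [differs from x + y: not invariant]
(C) x - y  ->  (sqrt(3)x/2 - y/2) - (x/2 + sqrt(3)y/2) = -x/2 + sqrt(3)x/2 - sqrt(3)y/2 - y/2   [differs from x - y: not invariant]
(D) x^2 - y^2  ->  (sqrt(3)x/2 - y/2)^2 - (x/2 + sqrt(3)y/2)^2 = x^2/2 - sqrt(3)xy - y^2/2   [differs from x^2 - y^2: not invariant]

Only option (A), x^2 + y^2, is unchanged by the transformation.
Geometrically, x^2 + y^2 is the squared distance from the origin, which every rotation about the origin preserves.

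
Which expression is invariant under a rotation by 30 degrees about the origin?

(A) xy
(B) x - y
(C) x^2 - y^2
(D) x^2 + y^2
D

A rotation by 30 degrees sends (x, y) to (sqrt(3)x/2 - y/2, x/2 + sqrt(3)y/2).
Substitute the transformed coordinates into each option and compare with the original:
(A) xy  ->  (sqrt(3)x/2 - y/2)(x/2 + sqrt(3)y/2) = sqrt(3)x^2/4 + xy/2 - sqrt(3)y^2/4   [differs from xy: not invariant]
(B) x - y  ->  (sqrt(3)x/2 - y/2) - (x/2 + sqrt(3)y/2) = -x/2 + sqrt(3)x/2 - sqrt(3)y/2 - y/2   [differs from x - y: not invariant]
(C) x^2 - y^2  ->  (sqrt(3)x/2 - y/2)^2 - (x/2 + sqrt(3)y/2)^2 = x^2/2 - sqrt(3)xy - y^2/2   [differs from x^2 - y^2: not invariant]
(D) x^2 + y^2  ->  (sqrt(3)x/2 - y/2)^2 + (x/2 + sqrt(3)y/2)^2 = x^2 + y^2   [equals x^2 + y^2: invariant]

Only option (D), x^2 + y^2, is unchanged by the transformation.
Geometrically, x^2 + y^2 is the squared distance from the origin, which every rotation about the origin preserves.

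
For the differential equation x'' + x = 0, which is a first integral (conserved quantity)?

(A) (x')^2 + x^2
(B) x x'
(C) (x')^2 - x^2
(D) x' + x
A

A first integral I satisfies dI/dt = 0 along every solution. Differentiate each option and use the equation of motion:
(A) d/dt[(x')^2 + x^2] = 2x'x'' + 2x x' = 2x'(-x) + 2x x' = 0
(B) d/dt[x x'] = (x')^2 + x x'' = (x')^2 - x^2, not identically 0
(C) d/dt[(x')^2 - x^2] = 2x'x'' - 2x x' = -4x x', not identically 0
(D) d/dt[x' + x] = x'' + x' = -x + x', not identically 0

Only (A) has zero time-derivative. So the energy-like quantity (x')^2 + x^2 is the first integral.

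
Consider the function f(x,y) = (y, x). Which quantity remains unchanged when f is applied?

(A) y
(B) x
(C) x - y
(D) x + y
D

For f(x,y) = (y, x):
After applying f: x' = y, y' = x. So x' + y' = y + x = x + y.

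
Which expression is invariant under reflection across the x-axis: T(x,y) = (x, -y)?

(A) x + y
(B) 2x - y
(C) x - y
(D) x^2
D

The map is reflection across the x-axis: T(x,y) = (x, -y).
Substitute the transformed coordinates into each option and compare with the original:
(A) x + y  ->  (x) + (-y) = x - y   [differs from x + y: not invariant]
(B) 2x - y  ->  2(x) - (-y) = 2x + y   [differs from 2x - y: not invariant]
(C) x - y  ->  (x) - (-y) = x + y   [differs from x - y: not invariant]
(D) x^2  ->  (x)^2 = x^2   [equals x^2: invariant]

Only option (D), x^2, is unchanged by the transformation.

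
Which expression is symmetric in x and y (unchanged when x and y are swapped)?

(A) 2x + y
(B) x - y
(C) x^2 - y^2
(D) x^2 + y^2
D

A symmetric expression is unchanged when the variables are permuted; here the transformation to test is the swap (x, y) -> (y, x).
Substitute the transformed coordinates into each option and compare with the original:
(A) 2x + y  ->  2(y) + (x) = x + 2y   [differs from 2x + y: not invariant]
(B) x - y  ->  (y) - (x) = -x + y   [differs from x - y: not invariant]
(C) x^2 - y^2  ->  (y)^2 - (x)^2 = -x^2 + y^2   [differs from x^2 - y^2: not invariant]
(D) x^2 + y^2  ->  (y)^2 + (x)^2 = x^2 + y^2   [equals x^2 + y^2: invariant]

Only option (D), x^2 + y^2, is unchanged by the transformation.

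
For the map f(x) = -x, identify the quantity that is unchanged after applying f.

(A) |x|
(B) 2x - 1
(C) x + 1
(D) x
A

For f(x) = -x:
Applying f replaces x by -x. Since |-x| = |x|, the absolute value is unchanged by f, whereas x -> -x, 2x - 1 -> -2x - 1 and x + 1 -> -x + 1 all change.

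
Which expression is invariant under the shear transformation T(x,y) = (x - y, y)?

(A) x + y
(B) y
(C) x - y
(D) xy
B

Under the shear T(x,y) = (x - y, y):
Substitute the transformed coordinates into each option and compare with the original:
(A) x + y  ->  (x - y) + (y) = x   [differs from x + y: not invariant]
(B) y  ->  (y) = y   [equals y: invariant]
(C) x - y  ->  (x - y) - (y) = x - 2y   [differs from x - y: not invariant]
(D) xy  ->  (x - y)(y) = xy - y^2   [differs from xy: not invariant]

Only option (B), y, is unchanged by the transformation.
A horizontal shear moves points parallel to the x-axis, so the y-coordinate (and any function of y alone) is unchanged.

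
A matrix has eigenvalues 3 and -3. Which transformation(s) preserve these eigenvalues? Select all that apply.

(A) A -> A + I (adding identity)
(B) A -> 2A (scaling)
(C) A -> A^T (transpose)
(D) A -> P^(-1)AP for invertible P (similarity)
C and D

Eigenvalues are preserved by:
1. Similarity transformations: A -> P^(-1)AP (same characteristic polynomial)
2. Transpose: A^T has the same eigenvalues as A

Eigenvalues are NOT preserved by:
- Adding identity: eigenvalues become 3+1, -3+1
- Scaling: eigenvalues become 6, -6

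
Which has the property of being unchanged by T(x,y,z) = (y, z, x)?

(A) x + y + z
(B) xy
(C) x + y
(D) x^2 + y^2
A

Apply T(x,y,z) = (y, z, x) to each option, i.e. replace (x, y, z) by the transformed coordinates.
Substitute the transformed coordinates into each option and compare with the original:
(A) x + y + z  ->  (y) + (z) + (x) = x + y + z   [equals x + y + z: invariant]
(B) xy  ->  (y)(z) = yz   [differs from xy: not invariant]
(C) x + y  ->  (y) + (z) = y + z   [differs from x + y: not invariant]
(D) x^2 + y^2  ->  (y)^2 + (z)^2 = y^2 + z^2   [differs from x^2 + y^2: not invariant]

Only option (A), x + y + z, is unchanged by the transformation.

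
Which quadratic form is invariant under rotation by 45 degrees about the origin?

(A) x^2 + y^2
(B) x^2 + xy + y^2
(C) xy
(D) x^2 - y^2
A

Rotation by 45 degrees sends (x, y) to (sqrt(2)x/2 - sqrt(2)y/2, sqrt(2)x/2 + sqrt(2)y/2).
Substitute the transformed coordinates into each option and compare with the original:
(A) x^2 + y^2  ->  (sqrt(2)x/2 - sqrt(2)y/2)^2 + (sqrt(2)x/2 + sqrt(2)y/2)^2 = x^2 + y^2   [equals x^2 + y^2: invariant]
(B) x^2 + xy + y^2  ->  (sqrt(2)x/2 - sqrt(2)y/2)^2 + (sqrt(2)x/2 - sqrt(2)y/2)(sqrt(2)x/2 + sqrt(2)y/2) + (sqrt(2)x/2 + sqrt(2)y/2)^2 = 3x^2/2 + y^2/2   [differs from x^2 + xy + y^2: not invariant]
(C) xy  ->  (sqrt(2)x/2 - sqrt(2)y/2)(sqrt(2)x/2 + sqrt(2)y/2) = x^2/2 - y^2/2   [differs from xy: not invariant]
(D) x^2 - y^2  ->  (sqrt(2)x/2 - sqrt(2)y/2)^2 - (sqrt(2)x/2 + sqrt(2)y/2)^2 = -2xy   [differs from x^2 - y^2: not invariant]

Only option (A), x^2 + y^2, is unchanged by the transformation.
x^2 + y^2 is the squared distance from the origin, which rotations preserve.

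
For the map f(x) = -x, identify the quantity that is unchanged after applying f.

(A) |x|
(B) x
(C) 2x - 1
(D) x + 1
A

For f(x) = -x:
Applying f replaces x by -x. Since |-x| = |x|, the absolute value is unchanged by f, whereas x -> -x, 2x - 1 -> -2x - 1 and x + 1 -> -x + 1 all change.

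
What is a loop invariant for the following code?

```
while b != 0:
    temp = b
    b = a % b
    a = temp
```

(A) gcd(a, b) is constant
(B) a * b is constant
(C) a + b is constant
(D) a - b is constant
A

A loop invariant must hold before the first iteration and be re-established by every execution of the body.

(A) gcd(a, b) is constant: One iteration replaces (a, b) by (b, a mod b). Since a mod b = a - q*b for an integer q, any common divisor of a and b divides b and a mod b, and conversely; hence gcd(b, a mod b) = gcd(a, b). For instance (30, 11) -> (11, 8) keeps gcd = 1. At exit b = 0 and a = gcd of the original inputs.

The other options fail:
(B) a * b is constant: e.g. (a, b) = (30, 11) -> (11, 8): the product goes from 330 to 88.
(C) a + b is constant: e.g. (a, b) = (30, 11) -> (11, 8): the sum goes from 41 to 19.
(D) a - b is constant: e.g. (a, b) = (30, 11) -> (11, 8): the difference goes from 19 to 3.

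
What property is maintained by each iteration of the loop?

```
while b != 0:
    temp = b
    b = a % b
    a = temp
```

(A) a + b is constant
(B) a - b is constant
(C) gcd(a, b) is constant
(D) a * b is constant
C

A loop invariant must hold before the first iteration and be re-established by every execution of the body.

(C) gcd(a, b) is constant: One iteration replaces (a, b) by (b, a mod b). Since a mod b = a - q*b for an integer q, any common divisor of a and b divides b and a mod b, and conversely; hence gcd(b, a mod b) = gcd(a, b). For instance (27, 8) -> (8, 3) keeps gcd = 1. At exit b = 0 and a = gcd of the original inputs.

The other options fail:
(A) a + b is constant: e.g. (a, b) = (27, 8) -> (8, 3): the sum goes from 35 to 11.
(B) a - b is constant: e.g. (a, b) = (27, 8) -> (8, 3): the difference goes from 19 to 5.
(D) a * b is constant: e.g. (a, b) = (27, 8) -> (8, 3): the product goes from 216 to 24.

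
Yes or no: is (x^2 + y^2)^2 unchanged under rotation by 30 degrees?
Yes

Applying rotation by 30 degrees: x' = x*cos(30 degrees) - y*sin(30 degrees) = sqrt(3)x/2 - y/2, y' = x*sin(30 degrees) + y*cos(30 degrees) = x/2 + sqrt(3)y/2

Substituting into (x^2 + y^2)^2:
((sqrt(3)x/2 - y/2)^2 + (x/2 + sqrt(3)y/2)^2)^2
= x^4 + 2x^2y^2 + y^4 = (x^2 + y^2)^2

This equals the original expression (x^2 + y^2)^2, so it IS invariant.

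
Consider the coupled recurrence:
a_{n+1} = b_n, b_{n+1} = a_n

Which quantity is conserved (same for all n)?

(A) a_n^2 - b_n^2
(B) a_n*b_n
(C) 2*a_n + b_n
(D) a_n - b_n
B

Replace a_n by a_{n+1} = b_n and b_n by b_{n+1} = a_n in each option and simplify:
(A) a_n^2 - b_n^2  ->  (b_n)^2 - (a_n)^2 = -a_n^2 + b_n^2   [not conserved]
(B) a_n*b_n  ->  (b_n)*(a_n) = a_n*b_n   [conserved]
(C) 2*a_n + b_n  ->  2*(b_n) + (a_n) = a_n + 2*b_n   [not conserved]
(D) a_n - b_n  ->  (b_n) - (a_n) = -a_n + b_n   [not conserved]

Only (B) a_n*b_n returns to itself after one step, so it is the conserved quantity.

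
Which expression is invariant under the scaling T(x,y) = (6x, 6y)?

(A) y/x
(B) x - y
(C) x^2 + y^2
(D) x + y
A

Under the uniform scaling T(x,y) = (6x, 6y):
Substitute the transformed coordinates into each option and compare with the original:
(A) y/x  ->  (6y)/(6x) = y/x   [equals y/x: invariant]
(B) x - y  ->  (6x) - (6y) = 6x - 6y   [differs from x - y: not invariant]
(C) x^2 + y^2  ->  (6x)^2 + (6y)^2 = 36x^2 + 36y^2   [differs from x^2 + y^2: not invariant]
(D) x + y  ->  (6x) + (6y) = 6x + 6y   [differs from x + y: not invariant]

Only option (A), y/x, is unchanged by the transformation.
The common factor 6 cancels in a ratio of coordinates, while sums, products and sums of squares pick up factors of 6 or 36.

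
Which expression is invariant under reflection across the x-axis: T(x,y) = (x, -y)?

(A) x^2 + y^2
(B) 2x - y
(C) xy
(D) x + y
A

The map is reflection across the x-axis: T(x,y) = (x, -y).
Substitute the transformed coordinates into each option and compare with the original:
(A) x^2 + y^2  ->  (x)^2 + (-y)^2 = x^2 + y^2   [equals x^2 + y^2: invariant]
(B) 2x - y  ->  2(x) - (-y) = 2x + y   [differs from 2x - y: not invariant]
(C) xy  ->  (x)(-y) = -xy   [differs from xy: not invariant]
(D) x + y  ->  (x) + (-y) = x - y   [differs from x + y: not invariant]

Only option (A), x^2 + y^2, is unchanged by the transformation.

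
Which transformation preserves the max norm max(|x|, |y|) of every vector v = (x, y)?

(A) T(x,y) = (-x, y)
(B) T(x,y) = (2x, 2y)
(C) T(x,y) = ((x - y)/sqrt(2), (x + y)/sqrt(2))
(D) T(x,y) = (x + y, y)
A

A transformation preserves a norm if ||T(v)|| = ||v|| for every v; a single vector where the norm changes rules an option out.

(A) T(x,y) = (-x, y): preserves the norm -- it only permutes the coordinates and/or flips signs, which leaves max(|x|, |y|) unchanged.
(B) T(x,y) = (2x, 2y): v = (1, 0) has norm max(|1|, |0|) = 1, but T(v) = (2, 0) has norm 2 -- not preserved.
(C) T(x,y) = ((x - y)/sqrt(2), (x + y)/sqrt(2)): v = (1, 0) has norm max(|1|, |0|) = 1, but T(v) = (sqrt(2)/2, sqrt(2)/2) has norm sqrt(2)/2 -- not preserved.
(D) T(x,y) = (x + y, y): v = (1, 1) has norm max(|1|, |1|) = 1, but T(v) = (2, 1) has norm 2 -- not preserved.

Therefore the answer is (A).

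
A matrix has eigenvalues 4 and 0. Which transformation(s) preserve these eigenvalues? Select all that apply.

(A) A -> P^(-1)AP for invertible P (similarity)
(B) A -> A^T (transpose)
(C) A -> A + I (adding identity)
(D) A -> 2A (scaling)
A and B

Eigenvalues are preserved by:
1. Similarity transformations: A -> P^(-1)AP (same characteristic polynomial)
2. Transpose: A^T has the same eigenvalues as A

Eigenvalues are NOT preserved by:
- Adding identity: eigenvalues become 4+1, 0+1
- Scaling: eigenvalues become 8, 0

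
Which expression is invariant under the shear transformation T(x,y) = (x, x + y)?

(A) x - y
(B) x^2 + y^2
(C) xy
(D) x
D

Under the shear T(x,y) = (x, x + y):
Substitute the transformed coordinates into each option and compare with the original:
(A) x - y  ->  (x) - (x + y) = -y   [differs from x - y: not invariant]
(B) x^2 + y^2  ->  (x)^2 + (x + y)^2 = 2x^2 + 2xy + y^2   [differs from x^2 + y^2: not invariant]
(C) xy  ->  (x)(x + y) = x^2 + xy   [differs from xy: not invariant]
(D) x  ->  (x) = x   [equals x: invariant]

Only option (D), x, is unchanged by the transformation.
A vertical shear moves points parallel to the y-axis, so the x-coordinate (and any function of x alone) is unchanged.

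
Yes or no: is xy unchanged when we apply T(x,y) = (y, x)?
Yes

Substitute T(x,y) = (y, x) into the expression and compare with the original.

Original: xy
After applying T: (y)(x) = xy

This is identical to the original xy, so the expression is invariant.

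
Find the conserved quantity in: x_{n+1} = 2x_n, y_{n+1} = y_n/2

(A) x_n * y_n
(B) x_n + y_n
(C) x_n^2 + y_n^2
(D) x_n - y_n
A

For the recurrence x_{n+1} = 2x_n, y_{n+1} = y_n/2:

x_{n+1} * y_{n+1} = (2x_n) * (y_n/2) = x_n * y_n
The product is conserved.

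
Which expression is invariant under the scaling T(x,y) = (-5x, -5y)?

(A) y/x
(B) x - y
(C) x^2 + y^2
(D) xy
A

Under the uniform scaling T(x,y) = (-5x, -5y):
Substitute the transformed coordinates into each option and compare with the original:
(A) y/x  ->  (-5y)/(-5x) = y/x   [equals y/x: invariant]
(B) x - y  ->  (-5x) - (-5y) = -5x + 5y   [differs from x - y: not invariant]
(C) x^2 + y^2  ->  (-5x)^2 + (-5y)^2 = 25x^2 + 25y^2   [differs from x^2 + y^2: not invariant]
(D) xy  ->  (-5x)(-5y) = 25xy   [differs from xy: not invariant]

Only option (A), y/x, is unchanged by the transformation.
The common factor -5 cancels in a ratio of coordinates, while sums, products and sums of squares pick up factors of -5 or 25.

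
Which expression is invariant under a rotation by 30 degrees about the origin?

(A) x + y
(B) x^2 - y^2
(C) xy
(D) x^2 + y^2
D

A rotation by 30 degrees sends (x, y) to (sqrt(3)x/2 - y/2, x/2 + sqrt(3)y/2).
Substitute the transformed coordinates into each option and compare with the original:
(A) x + y  ->  (sqrt(3)x/2 - y/2) + (x/2 + sqrt(3)y/2) = x/2 + sqrt(3)x/2 - y/2 + sqrt(3)y/2   [differs from x + y: not invariant]
(B) x^2 - y^2  ->  (sqrt(3)x/2 - y/2)^2 - (x/2 + sqrt(3)y/2)^2 = x^2/2 - sqrt(3)xy - y^2/2   [differs from x^2 - y^2: not invariant]
(C) xy  ->  (sqrt(3)x/2 - y/2)(x/2 + sqrt(3)y/2) = sqrt(3)x^2/4 + xy/2 - sqrt(3)y^2/4   [differs from xy: not invariant]
(D) x^2 + y^2  ->  (sqrt(3)x/2 - y/2)^2 + (x/2 + sqrt(3)y/2)^2 = x^2 + y^2   [equals x^2 + y^2: invariant]

Only option (D), x^2 + y^2, is unchanged by the transformation.
Geometrically, x^2 + y^2 is the squared distance from the origin, which every rotation about the origin preserves.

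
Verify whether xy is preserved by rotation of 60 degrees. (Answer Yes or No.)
No

Applying rotation by 60 degrees: x' = x*cos(60 degrees) - y*sin(60 degrees) = x/2 - sqrt(3)y/2, y' = x*sin(60 degrees) + y*cos(60 degrees) = sqrt(3)x/2 + y/2

Substituting into xy:
(x/2 - sqrt(3)y/2)(sqrt(3)x/2 + y/2)
= sqrt(3)x^2/4 - xy/2 - sqrt(3)y^2/4

This differs from the original expression xy, so it is NOT invariant.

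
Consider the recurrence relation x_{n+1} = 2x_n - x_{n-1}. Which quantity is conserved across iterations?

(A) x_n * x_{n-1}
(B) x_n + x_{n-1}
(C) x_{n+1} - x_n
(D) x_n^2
C

For the recurrence x_{n+1} = 2x_n - x_{n-1}:

If x_{n+1} = 2x_n - x_{n-1}, then:
x_{n+1} - x_n = x_n - x_{n-1}
The first difference is constant throughout the sequence.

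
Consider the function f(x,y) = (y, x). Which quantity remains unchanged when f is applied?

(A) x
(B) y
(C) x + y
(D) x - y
C

For f(x,y) = (y, x):
After applying f: x' = y, y' = x. So x' + y' = y + x = x + y.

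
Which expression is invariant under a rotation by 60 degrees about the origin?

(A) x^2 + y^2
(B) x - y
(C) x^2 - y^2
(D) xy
A

A rotation by 60 degrees sends (x, y) to (x/2 - sqrt(3)y/2, sqrt(3)x/2 + y/2).
Substitute the transformed coordinates into each option and compare with the original:
(A) x^2 + y^2  ->  (x/2 - sqrt(3)y/2)^2 + (sqrt(3)x/2 + y/2)^2 = x^2 + y^2   [equals x^2 + y^2: invariant]
(B) x - y  ->  (x/2 - sqrt(3)y/2) - (sqrt(3)x/2 + y/2) = -sqrt(3)x/2 + x/2 - sqrt(3)y/2 - y/2   [differs from x - y: not invariant]
(C) x^2 - y^2  ->  (x/2 - sqrt(3)y/2)^2 - (sqrt(3)x/2 + y/2)^2 = -x^2/2 - sqrt(3)xy + y^2/2   [differs from x^2 - y^2: not invariant]
(D) xy  ->  (x/2 - sqrt(3)y/2)(sqrt(3)x/2 + y/2) = sqrt(3)x^2/4 - xy/2 - sqrt(3)y^2/4   [differs from xy: not invariant]

Only option (A), x^2 + y^2, is unchanged by the transformation.
Geometrically, x^2 + y^2 is the squared distance from the origin, which every rotation about the origin preserves.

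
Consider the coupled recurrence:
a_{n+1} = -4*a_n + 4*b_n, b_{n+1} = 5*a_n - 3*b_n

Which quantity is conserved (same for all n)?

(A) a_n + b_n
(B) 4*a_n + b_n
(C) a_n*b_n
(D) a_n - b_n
A

Replace a_n by a_{n+1} = -4*a_n + 4*b_n and b_n by b_{n+1} = 5*a_n - 3*b_n in each option and simplify:
(A) a_n + b_n  ->  (-4*a_n + 4*b_n) + (5*a_n - 3*b_n) = a_n + b_n   [conserved]
(B) 4*a_n + b_n  ->  4*(-4*a_n + 4*b_n) + (5*a_n - 3*b_n) = -11*a_n + 13*b_n   [not conserved]
(C) a_n*b_n  ->  (-4*a_n + 4*b_n)*(5*a_n - 3*b_n) = -20*a_n^2 + 32*a_n*b_n - 12*b_n^2   [not conserved]
(D) a_n - b_n  ->  (-4*a_n + 4*b_n) - (5*a_n - 3*b_n) = -9*a_n + 7*b_n   [not conserved]

Only (A) a_n + b_n returns to itself after one step, so it is the conserved quantity.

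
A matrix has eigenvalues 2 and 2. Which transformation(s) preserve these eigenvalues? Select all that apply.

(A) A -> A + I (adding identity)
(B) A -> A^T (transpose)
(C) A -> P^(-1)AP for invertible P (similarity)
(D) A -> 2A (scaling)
B and C

Eigenvalues are preserved by:
1. Similarity transformations: A -> P^(-1)AP (same characteristic polynomial)
2. Transpose: A^T has the same eigenvalues as A

Eigenvalues are NOT preserved by:
- Adding identity: eigenvalues become 2+1, 2+1
- Scaling: eigenvalues become 4, 4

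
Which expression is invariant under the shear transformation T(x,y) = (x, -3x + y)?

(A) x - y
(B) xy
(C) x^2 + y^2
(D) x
D

Under the shear T(x,y) = (x, -3x + y):
Substitute the transformed coordinates into each option and compare with the original:
(A) x - y  ->  (x) - (-3x + y) = 4x - y   [differs from x - y: not invariant]
(B) xy  ->  (x)(-3x + y) = -3x^2 + xy   [differs from xy: not invariant]
(C) x^2 + y^2  ->  (x)^2 + (-3x + y)^2 = 10x^2 - 6xy + y^2   [differs from x^2 + y^2: not invariant]
(D) x  ->  (x) = x   [equals x: invariant]

Only option (D), x, is unchanged by the transformation.
A vertical shear moves points parallel to the y-axis, so the x-coordinate (and any function of x alone) is unchanged.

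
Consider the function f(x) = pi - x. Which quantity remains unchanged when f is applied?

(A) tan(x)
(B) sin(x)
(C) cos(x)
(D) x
B

For f(x) = pi - x:
sin(pi - x) = sin(x), so sine is invariant under this transformation.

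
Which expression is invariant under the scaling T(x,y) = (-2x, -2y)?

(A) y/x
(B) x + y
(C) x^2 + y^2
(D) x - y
A

Under the uniform scaling T(x,y) = (-2x, -2y):
Substitute the transformed coordinates into each option and compare with the original:
(A) y/x  ->  (-2y)/(-2x) = y/x   [equals y/x: invariant]
(B) x + y  ->  (-2x) + (-2y) = -2x - 2y   [differs from x + y: not invariant]
(C) x^2 + y^2  ->  (-2x)^2 + (-2y)^2 = 4x^2 + 4y^2   [differs from x^2 + y^2: not invariant]
(D) x - y  ->  (-2x) - (-2y) = -2x + 2y   [differs from x - y: not invariant]

Only option (A), y/x, is unchanged by the transformation.
The common factor -2 cancels in a ratio of coordinates, while sums, products and sums of squares pick up factors of -2 or 4.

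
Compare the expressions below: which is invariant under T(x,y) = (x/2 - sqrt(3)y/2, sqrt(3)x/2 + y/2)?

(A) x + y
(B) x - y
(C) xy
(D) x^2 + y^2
D

An expression E(x,y) is invariant under T if E(T(x,y)) = E(x,y). Here T(x,y) = (x/2 - sqrt(3)y/2, sqrt(3)x/2 + y/2).
Substitute the transformed coordinates into each option and compare with the original:
(A) x + y  ->  (x/2 - sqrt(3)y/2) + (sqrt(3)x/2 + y/2) = x/2 + sqrt(3)x/2 - sqrt(3)y/2 + y/2   [differs from x + y: not invariant]
(B) x - y  ->  (x/2 - sqrt(3)y/2) - (sqrt(3)x/2 + y/2) = -sqrt(3)x/2 + x/2 - sqrt(3)y/2 - y/2   [differs from x - y: not invariant]
(C) xy  ->  (x/2 - sqrt(3)y/2)(sqrt(3)x/2 + y/2) = sqrt(3)x^2/4 - xy/2 - sqrt(3)y^2/4   [differs from xy: not invariant]
(D) x^2 + y^2  ->  (x/2 - sqrt(3)y/2)^2 + (sqrt(3)x/2 + y/2)^2 = x^2 + y^2   [equals x^2 + y^2: invariant]

Only option (D), x^2 + y^2, is unchanged by the transformation.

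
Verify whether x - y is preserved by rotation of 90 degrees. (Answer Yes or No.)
No

Applying rotation by 90 degrees: x' = x*cos(90 degrees) - y*sin(90 degrees) = -y, y' = x*sin(90 degrees) + y*cos(90 degrees) = x

Substituting into x - y:
(-y) - (x)
= -x - y

This differs from the original expression x - y, so it is NOT invariant.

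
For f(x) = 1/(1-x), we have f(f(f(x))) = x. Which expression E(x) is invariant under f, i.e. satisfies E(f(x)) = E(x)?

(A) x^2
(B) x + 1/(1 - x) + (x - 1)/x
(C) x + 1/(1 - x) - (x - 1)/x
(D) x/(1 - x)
B

Replace x by f(x) = 1/(1 - x) in each option and simplify. As a quick numerical cross-check, also compare E(4) with E(f(4)) = E(-1/3).

(A) x^2  ->  (1/(1 - x))^2 = (x - 1)^(-2); check: E(4) = 16 but E(-1/3) = 1/9.   [not invariant]
(B) x + 1/(1 - x) + (x - 1)/x  ->  (1/(1 - x)) + 1/(1 - (1/(1 - x))) + ((1/(1 - x)) - 1)/(1/(1 - x)), which simplifies back to x + 1/(1 - x) + (x - 1)/x; check: E(4) = 53/12, E(-1/3) = 53/12.   [invariant]
(C) x + 1/(1 - x) - (x - 1)/x  ->  (1/(1 - x)) + 1/(1 - (1/(1 - x))) - ((1/(1 - x)) - 1)/(1/(1 - x)) = (x^2(1 - x) - x + (x - 1)^2)/(x(x - 1)); check: E(4) = 35/12 but E(-1/3) = -43/12.   [not invariant]
(D) x/(1 - x)  ->  (1/(1 - x))/(1 - (1/(1 - x))) = -1/x; check: E(4) = -4/3 but E(-1/3) = -1/4.   [not invariant]

Only (B) is unchanged. Indeed f(f(x)) = 1/(1 - 1/(1-x)) = (1-x)/(-x) = (x-1)/x, so E(x) = x + f(x) + f(f(x)) is the sum over the whole 3-cycle; applying f just permutes the three terms cyclically (x -> f(x) -> f(f(x)) -> x), leaving the sum unchanged.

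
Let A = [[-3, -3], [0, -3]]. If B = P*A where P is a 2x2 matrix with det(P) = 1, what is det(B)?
9

By the multiplicative property of determinants, det(B) = det(P*A) = det(P) * det(A) = det(A),
so the determinant is invariant under multiplication by any determinant-1 matrix; we just need det(A).

det(A) = (-3)(-3) - (-3)(0) = 9 - 0 = 9

Therefore det(B) = 1 * 9 = 9.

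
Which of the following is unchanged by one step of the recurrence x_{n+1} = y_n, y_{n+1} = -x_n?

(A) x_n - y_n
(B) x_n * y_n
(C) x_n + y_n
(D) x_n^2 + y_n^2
D

For the recurrence x_{n+1} = y_n, y_{n+1} = -x_n:

x_{n+1}^2 + y_{n+1}^2 = y_n^2 + (-x_n)^2 = x_n^2 + y_n^2
The sum of squares is conserved (like energy in a harmonic oscillator).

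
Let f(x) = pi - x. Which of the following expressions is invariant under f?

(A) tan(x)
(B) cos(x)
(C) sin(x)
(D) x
C

For f(x) = pi - x:
sin(pi - x) = sin(x), so sine is invariant under this transformation.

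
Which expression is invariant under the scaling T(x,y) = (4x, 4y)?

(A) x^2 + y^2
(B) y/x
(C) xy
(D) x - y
B

Under the uniform scaling T(x,y) = (4x, 4y):
Substitute the transformed coordinates into each option and compare with the original:
(A) x^2 + y^2  ->  (4x)^2 + (4y)^2 = 16x^2 + 16y^2   [differs from x^2 + y^2: not invariant]
(B) y/x  ->  (4y)/(4x) = y/x   [equals y/x: invariant]
(C) xy  ->  (4x)(4y) = 16xy   [differs from xy: not invariant]
(D) x - y  ->  (4x) - (4y) = 4x - 4y   [differs from x - y: not invariant]

Only option (B), y/x, is unchanged by the transformation.
The common factor 4 cancels in a ratio of coordinates, while sums, products and sums of squares pick up factors of 4 or 16.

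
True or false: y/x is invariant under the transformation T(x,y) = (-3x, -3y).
True

Substitute T(x,y) = (-3x, -3y) into the expression and compare with the original.

Original: y/x
After applying T: (-3y)/(-3x) = y/x

This is identical to the original y/x, so the expression is invariant.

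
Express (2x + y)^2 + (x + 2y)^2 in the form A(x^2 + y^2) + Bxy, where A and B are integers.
5(x^2 + y^2) + 8xy

Expanding: (2x + y)^2 = 4x^2 + 4xy + y^2
(x + 2y)^2 = x^2 + 4xy + 4y^2
Sum = (4+1)(x^2+y^2) + 8xy = 5(x^2 + y^2) + 8xy
This is symmetric in x and y.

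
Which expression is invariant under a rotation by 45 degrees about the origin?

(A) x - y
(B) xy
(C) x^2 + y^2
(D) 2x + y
C

A rotation by 45 degrees sends (x, y) to (sqrt(2)x/2 - sqrt(2)y/2, sqrt(2)x/2 + sqrt(2)y/2).
Substitute the transformed coordinates into each option and compare with the original:
(A) x - y  ->  (sqrt(2)x/2 - sqrt(2)y/2) - (sqrt(2)x/2 + sqrt(2)y/2) = -sqrt(2)y   [differs from x - y: not invariant]
(B) xy  ->  (sqrt(2)x/2 - sqrt(2)y/2)(sqrt(2)x/2 + sqrt(2)y/2) = x^2/2 - y^2/2   [differs from xy: not invariant]
(C) x^2 + y^2  ->  (sqrt(2)x/2 - sqrt(2)y/2)^2 + (sqrt(2)x/2 + sqrt(2)y/2)^2 = x^2 + y^2   [equals x^2 + y^2: invariant]
(D) 2x + y  ->  2(sqrt(2)x/2 - sqrt(2)y/2) + (sqrt(2)x/2 + sqrt(2)y/2) = 3sqrt(2)x/2 - sqrt(2)y/2   [differs from 2x + y: not invariant]

Only option (C), x^2 + y^2, is unchanged by the transformation.
Geometrically, x^2 + y^2 is the squared distance from the origin, which every rotation about the origin preserves.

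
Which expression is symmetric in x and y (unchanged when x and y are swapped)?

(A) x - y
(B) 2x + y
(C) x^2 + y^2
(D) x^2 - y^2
C

A symmetric expression is unchanged when the variables are permuted; here the transformation to test is the swap (x, y) -> (y, x).
Substitute the transformed coordinates into each option and compare with the original:
(A) x - y  ->  (y) - (x) = -x + y   [differs from x - y: not invariant]
(B) 2x + y  ->  2(y) + (x) = x + 2y   [differs from 2x + y: not invariant]
(C) x^2 + y^2  ->  (y)^2 + (x)^2 = x^2 + y^2   [equals x^2 + y^2: invariant]
(D) x^2 - y^2  ->  (y)^2 - (x)^2 = -x^2 + y^2   [differs from x^2 - y^2: not invariant]

Only option (C), x^2 + y^2, is unchanged by the transformation.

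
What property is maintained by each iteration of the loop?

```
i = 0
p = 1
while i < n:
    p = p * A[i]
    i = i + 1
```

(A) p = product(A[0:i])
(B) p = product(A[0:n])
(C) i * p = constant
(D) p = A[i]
A

A loop invariant must hold before the first iteration and be re-established by every execution of the body.

(A) p = product(A[0:i]): Initially i = 0 and p = 1 = product of the empty slice A[0:0]. If p = product(A[0:i]) holds at the top of an iteration, the body sets p to product(A[0:i]) * A[i] = product(A[0:i+1]) and then i to i+1, so the property is restored. At exit i = n, giving p = product(A[0:n]).

The other options fail:
(B) p = product(A[0:n]): false before the loop (p = 1, not the full product) -- it only becomes true at exit.
(C) i * p = constant: initially i * p = 0, but after one iteration it is 1 * A[0], which is nonzero in general.
(D) p = A[i]: after the first iteration p = A[0] but i = 1; in general p is a product of several elements, not a single one.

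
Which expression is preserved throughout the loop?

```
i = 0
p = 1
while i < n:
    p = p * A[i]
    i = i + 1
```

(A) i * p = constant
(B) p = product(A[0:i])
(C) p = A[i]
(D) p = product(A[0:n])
B

A loop invariant must hold before the first iteration and be re-established by every execution of the body.

(B) p = product(A[0:i]): Initially i = 0 and p = 1 = product of the empty slice A[0:0]. If p = product(A[0:i]) holds at the top of an iteration, the body sets p to product(A[0:i]) * A[i] = product(A[0:i+1]) and then i to i+1, so the property is restored. At exit i = n, giving p = product(A[0:n]).

The other options fail:
(A) i * p = constant: initially i * p = 0, but after one iteration it is 1 * A[0], which is nonzero in general.
(C) p = A[i]: after the first iteration p = A[0] but i = 1; in general p is a product of several elements, not a single one.
(D) p = product(A[0:n]): false before the loop (p = 1, not the full product) -- it only becomes true at exit.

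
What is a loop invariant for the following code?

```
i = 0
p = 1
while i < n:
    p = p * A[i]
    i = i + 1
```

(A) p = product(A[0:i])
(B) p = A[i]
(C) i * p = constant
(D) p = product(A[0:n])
A

A loop invariant must hold before the first iteration and be re-established by every execution of the body.

(A) p = product(A[0:i]): Initially i = 0 and p = 1 = product of the empty slice A[0:0]. If p = product(A[0:i]) holds at the top of an iteration, the body sets p to product(A[0:i]) * A[i] = product(A[0:i+1]) and then i to i+1, so the property is restored. At exit i = n, giving p = product(A[0:n]).

The other options fail:
(B) p = A[i]: after the first iteration p = A[0] but i = 1; in general p is a product of several elements, not a single one.
(C) i * p = constant: initially i * p = 0, but after one iteration it is 1 * A[0], which is nonzero in general.
(D) p = product(A[0:n]): false before the loop (p = 1, not the full product) -- it only becomes true at exit.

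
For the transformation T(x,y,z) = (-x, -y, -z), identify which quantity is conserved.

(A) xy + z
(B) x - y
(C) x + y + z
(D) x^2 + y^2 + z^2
D

Apply T(x,y,z) = (-x, -y, -z) to each option, i.e. replace (x, y, z) by the transformed coordinates.
Substitute the transformed coordinates into each option and compare with the original:
(A) xy + z  ->  (-x)(-y) + (-z) = xy - z   [differs from xy + z: not invariant]
(B) x - y  ->  (-x) - (-y) = -x + y   [differs from x - y: not invariant]
(C) x + y + z  ->  (-x) + (-y) + (-z) = -x - y - z   [differs from x + y + z: not invariant]
(D) x^2 + y^2 + z^2  ->  (-x)^2 + (-y)^2 + (-z)^2 = x^2 + y^2 + z^2   [equals x^2 + y^2 + z^2: invariant]

Only option (D), x^2 + y^2 + z^2, is unchanged by the transformation.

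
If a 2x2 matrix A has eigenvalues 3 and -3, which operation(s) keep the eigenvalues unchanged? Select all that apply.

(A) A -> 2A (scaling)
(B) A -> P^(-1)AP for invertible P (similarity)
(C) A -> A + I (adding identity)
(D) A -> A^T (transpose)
B and D

Eigenvalues are preserved by:
1. Similarity transformations: A -> P^(-1)AP (same characteristic polynomial)
2. Transpose: A^T has the same eigenvalues as A

Eigenvalues are NOT preserved by:
- Adding identity: eigenvalues become 3+1, -3+1
- Scaling: eigenvalues become 6, -6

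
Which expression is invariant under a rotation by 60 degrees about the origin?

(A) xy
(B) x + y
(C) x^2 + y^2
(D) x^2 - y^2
C

A rotation by 60 degrees sends (x, y) to (x/2 - sqrt(3)y/2, sqrt(3)x/2 + y/2).
Substitute the transformed coordinates into each option and compare with the original:
(A) xy  ->  (x/2 - sqrt(3)y/2)(sqrt(3)x/2 + y/2) = sqrt(3)x^2/4 - xy/2 - sqrt(3)y^2/4   [differs from xy: not invariant]
(B) x + y  ->  (x/2 - sqrt(3)y/2) + (sqrt(3)x/2 + y/2) = x/2 + sqrt(3)x/2 - sqrt(3)y/2 + y/2   [differs from x + y: not invariant]
(C) x^2 + y^2  ->  (x/2 - sqrt(3)y/2)^2 + (sqrt(3)x/2 + y/2)^2 = x^2 + y^2   [equals x^2 + y^2: invariant]
(D) x^2 - y^2  ->  (x/2 - sqrt(3)y/2)^2 - (sqrt(3)x/2 + y/2)^2 = -x^2/2 - sqrt(3)xy + y^2/2   [differs from x^2 - y^2: not invariant]

Only option (C), x^2 + y^2, is unchanged by the transformation.
Geometrically, x^2 + y^2 is the squared distance from the origin, which every rotation about the origin preserves.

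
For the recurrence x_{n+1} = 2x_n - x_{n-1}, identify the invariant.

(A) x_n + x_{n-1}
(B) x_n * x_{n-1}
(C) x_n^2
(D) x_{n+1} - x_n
D

For the recurrence x_{n+1} = 2x_n - x_{n-1}:

If x_{n+1} = 2x_n - x_{n-1}, then:
x_{n+1} - x_n = x_n - x_{n-1}
The first difference is constant throughout the sequence.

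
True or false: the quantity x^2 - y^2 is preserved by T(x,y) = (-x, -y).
True

Substitute T(x,y) = (-x, -y) into the expression and compare with the original.

Original: x^2 - y^2
After applying T: (-x)^2 - (-y)^2 = x^2 - y^2

This is identical to the original x^2 - y^2, so the expression is invariant.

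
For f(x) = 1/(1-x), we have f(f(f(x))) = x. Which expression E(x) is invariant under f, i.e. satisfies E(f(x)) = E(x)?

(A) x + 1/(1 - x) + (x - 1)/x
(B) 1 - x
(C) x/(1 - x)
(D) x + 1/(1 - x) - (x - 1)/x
A

Replace x by f(x) = 1/(1 - x) in each option and simplify. As a quick numerical cross-check, also compare E(5) with E(f(5)) = E(-1/4).

(A) x + 1/(1 - x) + (x - 1)/x  ->  (1/(1 - x)) + 1/(1 - (1/(1 - x))) + ((1/(1 - x)) - 1)/(1/(1 - x)), which simplifies back to x + 1/(1 - x) + (x - 1)/x; check: E(5) = 111/20, E(-1/4) = 111/20.   [invariant]
(B) 1 - x  ->  1 - (1/(1 - x)) = x/(x - 1); check: E(5) = -4 but E(-1/4) = 5/4.   [not invariant]
(C) x/(1 - x)  ->  (1/(1 - x))/(1 - (1/(1 - x))) = -1/x; check: E(5) = -5/4 but E(-1/4) = -1/5.   [not invariant]
(D) x + 1/(1 - x) - (x - 1)/x  ->  (1/(1 - x)) + 1/(1 - (1/(1 - x))) - ((1/(1 - x)) - 1)/(1/(1 - x)) = (x^2(1 - x) - x + (x - 1)^2)/(x(x - 1)); check: E(5) = 79/20 but E(-1/4) = -89/20.   [not invariant]

Only (A) is unchanged. Indeed f(f(x)) = 1/(1 - 1/(1-x)) = (1-x)/(-x) = (x-1)/x, so E(x) = x + f(x) + f(f(x)) is the sum over the whole 3-cycle; applying f just permutes the three terms cyclically (x -> f(x) -> f(f(x)) -> x), leaving the sum unchanged.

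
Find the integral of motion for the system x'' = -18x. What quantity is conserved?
E = (x')^2 + 18x^2

Multiply the equation by x':
x' * x'' = -18x * x'
The left side is d/dt[(x')^2/2] and the right side is d/dt[-18x^2/2], so
d/dt[(x')^2/2 + 18x^2/2] = 0, i.e. (x')^2/2 + 18x^2/2 = constant.
Multiplying by 2, the integral of motion is E = (x')^2 + 18x^2.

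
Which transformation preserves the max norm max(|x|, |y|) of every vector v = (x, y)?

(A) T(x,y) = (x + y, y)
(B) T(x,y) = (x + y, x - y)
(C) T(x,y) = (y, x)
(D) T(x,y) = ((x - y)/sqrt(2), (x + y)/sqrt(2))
C

A transformation preserves a norm if ||T(v)|| = ||v|| for every v; a single vector where the norm changes rules an option out.

(A) T(x,y) = (x + y, y): v = (1, 1) has norm max(|1|, |1|) = 1, but T(v) = (2, 1) has norm 2 -- not preserved.
(B) T(x,y) = (x + y, x - y): v = (1, 1) has norm max(|1|, |1|) = 1, but T(v) = (2, 0) has norm 2 -- not preserved.
(C) T(x,y) = (y, x): preserves the norm -- it only permutes the coordinates and/or flips signs, which leaves max(|x|, |y|) unchanged.
(D) T(x,y) = ((x - y)/sqrt(2), (x + y)/sqrt(2)): v = (1, 0) has norm max(|1|, |0|) = 1, but T(v) = (sqrt(2)/2, sqrt(2)/2) has norm sqrt(2)/2 -- not preserved.

Therefore the answer is (C).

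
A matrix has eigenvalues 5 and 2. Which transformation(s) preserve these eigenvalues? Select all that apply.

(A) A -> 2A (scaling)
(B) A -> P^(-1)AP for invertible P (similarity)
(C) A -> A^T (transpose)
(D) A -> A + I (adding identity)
B and C

Eigenvalues are preserved by:
1. Similarity transformations: A -> P^(-1)AP (same characteristic polynomial)
2. Transpose: A^T has the same eigenvalues as A

Eigenvalues are NOT preserved by:
- Adding identity: eigenvalues become 5+1, 2+1
- Scaling: eigenvalues become 10, 4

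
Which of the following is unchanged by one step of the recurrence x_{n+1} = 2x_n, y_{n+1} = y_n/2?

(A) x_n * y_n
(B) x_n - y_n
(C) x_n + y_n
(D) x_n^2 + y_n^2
A

For the recurrence x_{n+1} = 2x_n, y_{n+1} = y_n/2:

x_{n+1} * y_{n+1} = (2x_n) * (y_n/2) = x_n * y_n
The product is conserved.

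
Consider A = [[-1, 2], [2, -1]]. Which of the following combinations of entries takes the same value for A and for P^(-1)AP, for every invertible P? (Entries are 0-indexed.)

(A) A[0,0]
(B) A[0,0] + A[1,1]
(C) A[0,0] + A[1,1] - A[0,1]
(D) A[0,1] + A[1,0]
B

A[0,0] + A[1,1] is the trace of A. By the cyclic property of the trace, tr(P^(-1)AP) = tr(APP^(-1)) = tr(A), so it is the same for every matrix similar to A.

The other combinations are not similarity invariants. For example, take P = [[1, -1], [0, 1]] (det P = 1), so P^(-1) = [[1, 1], [0, 1]] and
B = P^(-1)AP = [[1, 0], [2, -3]].
Evaluating each option on A and on B:
(A) A[0,0]: -1 for A, 1 for B -> changes
(B) A[0,0] + A[1,1]: -2 for A, -2 for B -> unchanged
(C) A[0,0] + A[1,1] - A[0,1]: -4 for A, -2 for B -> changes
(D) A[0,1] + A[1,0]: 4 for A, 2 for B -> changes

Only (B) A[0,0] + A[1,1] = -2 survives (and it does so for every P, not just this one), so it is the invariant.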